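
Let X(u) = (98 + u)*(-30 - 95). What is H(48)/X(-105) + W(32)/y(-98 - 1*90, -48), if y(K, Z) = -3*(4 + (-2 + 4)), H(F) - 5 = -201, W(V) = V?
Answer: -2252/1125 ≈ -2.0018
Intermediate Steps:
H(F) = -196 (H(F) = 5 - 201 = -196)
X(u) = -12250 - 125*u (X(u) = (98 + u)*(-125) = -12250 - 125*u)
y(K, Z) = -18 (y(K, Z) = -3*(4 + 2) = -3*6 = -18)
H(48)/X(-105) + W(32)/y(-98 - 1*90, -48) = -196/(-12250 - 125*(-105)) + 32/(-18) = -196/(-12250 + 13125) + 32*(-1/18) = -196/875 - 16/9 = -196*1/875 - 16/9 = -28/125 - 16/9 = -2252/1125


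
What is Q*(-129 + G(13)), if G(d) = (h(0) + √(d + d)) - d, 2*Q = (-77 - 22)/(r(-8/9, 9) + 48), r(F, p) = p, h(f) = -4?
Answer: 2409/19 - 33*√26/38 ≈ 122.36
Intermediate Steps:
Q = -33/38 (Q = ((-77 - 22)/(9 + 48))/2 = (-99/57)/2 = (-99*1/57)/2 = (½)*(-33/19) = -33/38 ≈ -0.86842)
G(d) = -4 - d + √2*√d (G(d) = (-4 + √(d + d)) - d = (-4 + √(2*d)) - d = (-4 + √2*√d) - d = -4 - d + √2*√d)
Q*(-129 + G(13)) = -33*(-129 + (-4 - 1*13 + √2*√13))/38 = -33*(-129 + (-4 - 13 + √26))/38 = -33*(-129 + (-17 + √26))/38 = -33*(-146 + √26)/38 = 2409/19 - 33*√26/38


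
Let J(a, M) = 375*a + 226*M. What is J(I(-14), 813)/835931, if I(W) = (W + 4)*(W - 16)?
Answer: 296238/835931 ≈ 0.35438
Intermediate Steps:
I(W) = (-16 + W)*(4 + W) (I(W) = (4 + W)*(-16 + W) = (-16 + W)*(4 + W))
J(a, M) = 226*M + 375*a
J(I(-14), 813)/835931 = (226*813 + 375*(-64 + (-14)² - 12*(-14)))/835931 = (183738 + 375*(-64 + 196 + 168))*(1/835931) = (183738 + 375*300)*(1/835931) = (183738 + 112500)*(1/835931) = 296238*(1/835931) = 296238/835931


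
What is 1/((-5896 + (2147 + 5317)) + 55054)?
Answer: 1/56622 ≈ 1.7661e-5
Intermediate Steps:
1/((-5896 + (2147 + 5317)) + 55054) = 1/((-5896 + 7464) + 55054) = 1/(1568 + 55054) = 1/56622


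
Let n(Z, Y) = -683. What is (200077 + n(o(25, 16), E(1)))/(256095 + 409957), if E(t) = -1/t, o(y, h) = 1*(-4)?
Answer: 99697/333026 ≈ 0.29937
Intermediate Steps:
o(y, h) = -4
(200077 + n(o(25, 16), E(1)))/(256095 + 409957) = (200077 - 683)/(256095 + 409957) = 199394/666052 = 199394*(1/666052) = 99697/333026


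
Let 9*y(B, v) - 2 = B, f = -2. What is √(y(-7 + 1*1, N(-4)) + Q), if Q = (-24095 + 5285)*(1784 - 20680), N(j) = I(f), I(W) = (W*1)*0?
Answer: 2*√799725959/3 ≈ 18853.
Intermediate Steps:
I(W) = 0 (I(W) = W*0 = 0)
N(j) = 0
y(B, v) = 2/9 + B/9
Q = 355433760 (Q = -18810*(-18896) = 355433760)
√(y(-7 + 1*1, N(-4)) + Q) = √((2/9 + (-7 + 1*1)/9) + 355433760) = √((2/9 + (-7 + 1)/9) + 355433760) = √((2/9 + (⅑)*(-6)) + 355433760) = √((2/9 - ⅔) + 355433760) = √(-4/9 + 355433760) = √(3198903836/9) = 2*√799725959/3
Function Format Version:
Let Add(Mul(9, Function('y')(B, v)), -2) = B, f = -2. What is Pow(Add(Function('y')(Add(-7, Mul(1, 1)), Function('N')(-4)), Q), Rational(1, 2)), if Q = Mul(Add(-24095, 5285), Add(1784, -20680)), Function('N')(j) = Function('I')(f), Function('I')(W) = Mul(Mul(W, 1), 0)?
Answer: Mul(Rational(2, 3), Pow(799725959, Rational(1, 2))) ≈ 18853.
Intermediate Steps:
Function('I')(W) = 0 (Function('I')(W) = Mul(W, 0) = 0)
Function('N')(j) = 0
Function('y')(B, v) = Add(Rational(2, 9), Mul(Rational(1, 9), B))
Q = 355433760 (Q = Mul(-18810, -18896) = 355433760)
Pow(Add(Function('y')(Add(-7, Mul(1, 1)), Function('N')(-4)), Q), Rational(1, 2)) = Pow(Add(Add(Rational(2, 9), Mul(Rational(1, 9), Add(-7, Mul(1, 1)))), 355433760), Rational(1, 2)) = Pow(Add(Add(Rational(2, 9), Mul(Rational(1, 9), Add(-7, 1))), 355433760), Rational(1, 2)) = Pow(Add(Add(Rational(2, 9), Mul(Rational(1, 9), -6)), 355433760), Rational(1, 2)) = Pow(Add(Add(Rational(2, 9), Rational(-2, 3)), 355433760), Rational(1, 2)) = Pow(Add(Rational(-4, 9), 355433760), Rational(1, 2)) = Pow(Rational(3198903836, 9), Rational(1, 2)) = Mul(Rational(2, 3), Pow(799725959, Rational(1, 2)))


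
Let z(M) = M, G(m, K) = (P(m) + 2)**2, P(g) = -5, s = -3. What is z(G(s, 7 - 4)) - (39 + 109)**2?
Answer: -21895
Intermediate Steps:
G(m, K) = 9 (G(m, K) = (-5 + 2)**2 = (-3)**2 = 9)
z(G(s, 7 - 4)) - (39 + 109)**2 = 9 - (39 + 109)**2 = 9 - 1*148**2 = 9 - 1*21904 = 9 - 21904 = -21895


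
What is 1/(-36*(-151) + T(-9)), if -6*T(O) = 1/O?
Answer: 54/293545 ≈ 0.00018396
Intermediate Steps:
T(O) = -1/(6*O)
1/(-36*(-151) + T(-9)) = 1/(-36*(-151) - ⅙/(-9)) = 1/(5436 - ⅙*(-⅑)) = 1/(5436 + 1/54) = 1/(293545/54) = 54/293545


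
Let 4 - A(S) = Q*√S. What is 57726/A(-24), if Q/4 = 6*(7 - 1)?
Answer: 28863/62210 + 1039068*I*√6/31105 ≈ 0.46396 + 81.826*I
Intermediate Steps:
Q = 144 (Q = 4*(6*(7 - 1)) = 4*(6*6) = 4*36 = 144)
A(S) = 4 - 144*√S
57726/A(-24) = 57726/(4 - 288*I*√6)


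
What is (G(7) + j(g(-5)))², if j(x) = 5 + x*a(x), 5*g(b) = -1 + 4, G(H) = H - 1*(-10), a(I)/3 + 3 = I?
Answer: 195364/625 ≈ 312.58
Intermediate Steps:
a(I) = -9 + 3*I
G(H) = 10 + H (G(H) = H + 10 = 10 + H)
g(b) = ⅗ (g(b) = (-1 + 4)/5 = (⅕)*3 = ⅗)
j(x) = 5 + x*(-9 + 3*x)
(G(7) + j(g(-5)))² = ((10 + 7) + (5 + 3*(⅗)*(-3 + ⅗)))² = (17 + (5 + 3*(⅗)*(-12/5)))² = (17 + (5 - 108/25))² = (17 + 17/25)² = (442/25)² = 195364/625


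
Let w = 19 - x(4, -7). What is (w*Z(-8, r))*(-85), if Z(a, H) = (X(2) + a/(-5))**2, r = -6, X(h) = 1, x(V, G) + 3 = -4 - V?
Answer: -17238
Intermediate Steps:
x(V, G) = -7 - V (x(V, G) = -3 + (-4 - V) = -7 - V)
Z(a, H) = (1 - a/5)**2 (Z(a, H) = (1 + a/(-5))**2 = (1 + a*(-1/5))**2 = (1 - a/5)**2)
w = 30 (w = 19 - (-7 - 1*4) = 19 - (-7 - 4) = 19 - 1*(-11) = 19 + 11 = 30)
(w*Z(-8, r))*(-85) = (30*((-5 - 8)**2/25))*(-85) = (30*((1/25)*(-13)**2))*(-85) = (30*((1/25)*169))*(-85) = (30*(169/25))*(-85) = (1014/5)*(-85) = -17238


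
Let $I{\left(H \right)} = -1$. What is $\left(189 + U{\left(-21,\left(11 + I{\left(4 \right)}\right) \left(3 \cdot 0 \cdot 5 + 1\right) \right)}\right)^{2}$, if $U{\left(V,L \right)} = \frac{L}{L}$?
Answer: $36100$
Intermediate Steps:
$U{\left(V,L \right)} = 1$
$\left(189 + U{\left(-21,\left(11 + I{\left(4 \right)}\right) \left(3 \cdot 0 \cdot 5 + 1\right) \right)}\right)^{2} = \left(189 + 1\right)^{2} = 190^{2} = 36100$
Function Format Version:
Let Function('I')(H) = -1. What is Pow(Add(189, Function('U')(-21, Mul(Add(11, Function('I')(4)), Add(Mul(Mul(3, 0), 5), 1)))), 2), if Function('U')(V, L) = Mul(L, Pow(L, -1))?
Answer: 36100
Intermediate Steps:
Function('U')(V, L) = 1
Pow(Add(189, Function('U')(-21, Mul(Add(11, Function('I')(4)), Add(Mul(Mul(3, 0), 5), 1)))), 2) = Pow(Add(189, 1), 2) = Pow(190, 2) = 36100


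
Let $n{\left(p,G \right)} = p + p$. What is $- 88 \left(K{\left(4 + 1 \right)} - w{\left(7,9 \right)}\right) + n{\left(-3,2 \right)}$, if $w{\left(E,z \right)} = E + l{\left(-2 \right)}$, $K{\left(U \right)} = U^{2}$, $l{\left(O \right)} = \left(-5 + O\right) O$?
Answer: $-358$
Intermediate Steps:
$l{\left(O \right)} = O \left(-5 + O\right)$
$w{\left(E,z \right)} = 14 + E$ ($w{\left(E,z \right)} = E - 2 \left(-5 - 2\right) = E - -14 = E + 14 = 14 + E$)
$n{\left(p,G \right)} = 2 p$
$- 88 \left(K{\left(4 + 1 \right)} - w{\left(7,9 \right)}\right) + n{\left(-3,2 \right)} = - 88 \left(\left(4 + 1\right)^{2} - \left(14 + 7\right)\right) + 2 \left(-3\right) = - 88 \left(5^{2} - 21\right) - 6 = - 88 \left(25 - 21\right) - 6 = \left(-88\right) 4 - 6 = -352 - 6 = -358$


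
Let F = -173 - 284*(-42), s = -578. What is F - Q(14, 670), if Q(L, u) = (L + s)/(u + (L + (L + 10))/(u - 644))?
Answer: 102616727/8729 ≈ 11756.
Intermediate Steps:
Q(L, u) = (-578 + L)/(u + (10 + 2*L)/(-644 + u)) (Q(L, u) = (L - 578)/(u + (L + (L + 10))/(u - 644)) = (-578 + L)/(u + (L + (10 + L))/(-644 + u)) = (-578 + L)/(u + (10 + 2*L)/(-644 + u)))
F = 11755 (F = -173 + 11928 = 11755)
F - Q(14, 670) = 11755 - (372232 - 644*14 - 578*670 + 14*670)/(10 + 670² - 644*670 + 2*14) = 11755 - (372232 - 9016 - 387260 + 9380)/(10 + 448900 - 431480 + 28) = 11755 - (-14664)/17458 = 11755 - 1*(-7332/8729) = 11755 + 7332/8729 = 102616727/8729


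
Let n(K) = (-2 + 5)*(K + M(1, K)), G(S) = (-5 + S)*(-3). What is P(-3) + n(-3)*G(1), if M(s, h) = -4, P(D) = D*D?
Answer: -243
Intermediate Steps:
P(D) = D²
G(S) = 15 - 3*S
n(K) = -12 + 3*K (n(K) = (-2 + 5)*(K - 4) = 3*(-4 + K) = -12 + 3*K)
P(-3) + n(-3)*G(1) = (-3)² + (-12 + 3*(-3))*(15 - 3*1) = 9 + (-12 - 9)*(15 - 3) = 9 - 21*12 = 9 - 252 = -243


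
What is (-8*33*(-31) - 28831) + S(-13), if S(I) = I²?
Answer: -20478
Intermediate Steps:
(-8*33*(-31) - 28831) + S(-13) = (-8*33*(-31) - 28831) + (-13)² = (-264*(-31) - 28831) + 169 = (8184 - 28831) + 169 = -20647 + 169 = -20478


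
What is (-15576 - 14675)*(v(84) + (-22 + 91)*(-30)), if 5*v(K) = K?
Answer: 310556766/5 ≈ 6.2111e+7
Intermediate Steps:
v(K) = K/5
(-15576 - 14675)*(v(84) + (-22 + 91)*(-30)) = (-15576 - 14675)*((⅕)*84 + (-22 + 91)*(-30)) = -30251*(84/5 + 69*(-30)) = -30251*(84/5 - 2070) = -30251*(-10266/5) = 310556766/5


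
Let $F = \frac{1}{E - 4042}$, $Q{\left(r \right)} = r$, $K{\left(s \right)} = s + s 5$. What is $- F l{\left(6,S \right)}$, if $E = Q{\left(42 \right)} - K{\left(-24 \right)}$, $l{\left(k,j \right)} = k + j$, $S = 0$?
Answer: $\frac{3}{1928} \approx 0.001556$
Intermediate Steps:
$K{\left(s \right)} = 6 s$ ($K{\left(s \right)} = s + 5 s = 6 s$)
$l{\left(k,j \right)} = j + k$
$E = 186$ ($E = 42 - 6 \left(-24\right) = 42 - -144 = 42 + 144 = 186$)
$F = - \frac{1}{3856}$ ($F = \frac{1}{186 - 4042} = \frac{1}{-3856} = - \frac{1}{3856} \approx -0.00025934$)
$- F l{\left(6,S \right)} = - \frac{\left(-1\right) \left(0 + 6\right)}{3856} = - \frac{\left(-1\right) 6}{3856} = \left(-1\right) \left(- \frac{3}{1928}\right) = \frac{3}{1928}$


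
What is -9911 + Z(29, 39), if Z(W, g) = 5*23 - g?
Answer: -9835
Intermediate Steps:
Z(W, g) = 115 - g
-9911 + Z(29, 39) = -9911 + (115 - 1*39) = -9911 + (115 - 39) = -9911 + 76 = -9835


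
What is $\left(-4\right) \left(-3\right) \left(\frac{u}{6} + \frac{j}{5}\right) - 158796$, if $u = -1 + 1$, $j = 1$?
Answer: $- \frac{793968}{5} \approx -1.5879 \cdot 10^{5}$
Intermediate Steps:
$u = 0$
$\left(-4\right) \left(-3\right) \left(\frac{u}{6} + \frac{j}{5}\right) - 158796 = \left(-4\right) \left(-3\right) \left(\frac{0}{6} + 1 \cdot \frac{1}{5}\right) - 158796 = 12 \left(0 \cdot \frac{1}{6} + 1 \cdot \frac{1}{5}\right) - 158796 = 12 \left(0 + \frac{1}{5}\right) - 158796 = 12 \cdot \frac{1}{5} - 158796 = \frac{12}{5} - 158796 = - \frac{793968}{5}$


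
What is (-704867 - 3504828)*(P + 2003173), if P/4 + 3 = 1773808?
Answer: -38301459520135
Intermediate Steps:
P = 7095220 (P = -12 + 4*1773808 = -12 + 7095232 = 7095220)
(-704867 - 3504828)*(P + 2003173) = (-704867 - 3504828)*(7095220 + 2003173) = -4209695*9098393 = -38301459520135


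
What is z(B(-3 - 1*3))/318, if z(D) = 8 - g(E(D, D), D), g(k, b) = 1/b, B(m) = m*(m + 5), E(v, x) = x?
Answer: 47/1908 ≈ 0.024633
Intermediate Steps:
B(m) = m*(5 + m)
z(D) = 8 - 1/D
z(B(-3 - 1*3))/318 = (8 - 1/((-3 - 1*3)*(5 + (-3 - 1*3))))/318 = (8 - 1/((-3 - 3)*(5 + (-3 - 3))))*(1/318) = (8 - 1/((-6*(5 - 6))))*(1/318) = (8 - 1/((-6*(-1))))*(1/318) = (8 - 1/6)*(1/318) = (8 - 1*⅙)*(1/318) = (8 - ⅙)*(1/318) = (47/6)*(1/318) = 47/1908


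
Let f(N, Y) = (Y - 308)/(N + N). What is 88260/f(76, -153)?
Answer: -13415520/461 ≈ -29101.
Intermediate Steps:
f(N, Y) = (-308 + Y)/(2*N) (f(N, Y) = (-308 + Y)/((2*N)) = (-308 + Y)*(1/(2*N)) = (-308 + Y)/(2*N))
88260/f(76, -153) = 88260/(((½)*(-308 - 153)/76)) = 88260/(((½)*(1/76)*(-461))) = 88260/(-461/152) = 88260*(-152/461) = -13415520/461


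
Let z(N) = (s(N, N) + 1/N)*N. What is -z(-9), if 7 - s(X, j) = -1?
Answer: 71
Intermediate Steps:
s(X, j) = 8 (s(X, j) = 7 - 1*(-1) = 7 + 1 = 8)
z(N) = N*(8 + 1/N) (z(N) = (8 + 1/N)*N = N*(8 + 1/N))
-z(-9) = -(1 + 8*(-9)) = -(1 - 72) = -1*(-71) = 71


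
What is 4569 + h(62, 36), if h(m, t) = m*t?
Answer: 6801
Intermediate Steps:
4569 + h(62, 36) = 4569 + 62*36 = 4569 + 2232 = 6801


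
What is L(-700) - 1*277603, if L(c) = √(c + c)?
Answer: -277603 + 10*I*√14 ≈ -2.776e+5 + 37.417*I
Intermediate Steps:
L(c) = √2*√c (L(c) = √(2*c) = √2*√c)
L(-700) - 1*277603 = √2*√(-700) - 1*277603 = √2*(10*I*√7) - 277603 = 10*I*√14 - 277603 = -277603 + 10*I*√14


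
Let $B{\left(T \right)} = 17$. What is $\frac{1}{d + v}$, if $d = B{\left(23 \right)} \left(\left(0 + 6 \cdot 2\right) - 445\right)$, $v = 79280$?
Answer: $\frac{1}{71919} \approx 1.3905 \cdot 10^{-5}$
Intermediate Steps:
$d = -7361$ ($d = 17 \left(\left(0 + 6 \cdot 2\right) - 445\right) = 17 \left(\left(0 + 12\right) - 445\right) = 17 \left(12 - 445\right) = 17 \left(-433\right) = -7361$)
$\frac{1}{d + v} = \frac{1}{-7361 + 79280} = \frac{1}{71919}$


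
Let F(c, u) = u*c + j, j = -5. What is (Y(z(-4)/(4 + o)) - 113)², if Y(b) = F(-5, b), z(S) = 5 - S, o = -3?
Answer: 26569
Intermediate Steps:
F(c, u) = -5 + c*u (F(c, u) = u*c - 5 = c*u - 5 = -5 + c*u)
Y(b) = -5 - 5*b
(Y(z(-4)/(4 + o)) - 113)² = ((-5 - 5*(5 - 1*(-4))/(4 - 3)) - 113)² = ((-5 - 5*(5 + 4)/1) - 113)² = ((-5 - 5*9) - 113)² = ((-5 - 45) - 113)² = (-50 - 113)² = (-163)² = 26569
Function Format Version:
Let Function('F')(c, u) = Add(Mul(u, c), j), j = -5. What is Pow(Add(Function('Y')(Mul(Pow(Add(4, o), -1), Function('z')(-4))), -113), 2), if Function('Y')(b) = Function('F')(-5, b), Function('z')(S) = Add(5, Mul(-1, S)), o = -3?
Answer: 26569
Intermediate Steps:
Function('F')(c, u) = Add(-5, Mul(c, u)) (Function('F')(c, u) = Add(Mul(u, c), -5) = Add(Mul(c, u), -5) = Add(-5, Mul(c, u)))
Function('Y')(b) = Add(-5, Mul(-5, b))
Pow(Add(Function('Y')(Mul(Pow(Add(4, o), -1), Function('z')(-4))), -113), 2) = Pow(Add(Add(-5, Mul(-5, Mul(Pow(Add(4, -3), -1), Add(5, Mul(-1, -4))))), -113), 2) = Pow(Add(Add(-5, Mul(-5, Mul(Pow(1, -1), Add(5, 4)))), -113), 2) = Pow(Add(Add(-5, Mul(-5, Mul(1, 9))), -113), 2) = Pow(Add(Add(-5, Mul(-5, 9)), -113), 2) = Pow(Add(Add(-5, -45), -113), 2) = Pow(Add(-50, -113), 2) = Pow(-163, 2) = 26569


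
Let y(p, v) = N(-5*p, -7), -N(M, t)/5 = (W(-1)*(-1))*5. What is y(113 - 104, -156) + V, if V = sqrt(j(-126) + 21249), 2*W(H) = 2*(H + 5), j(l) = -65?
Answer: 100 + 8*sqrt(331) ≈ 245.55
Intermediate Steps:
W(H) = 5 + H (W(H) = (2*(H + 5))/2 = (2*(5 + H))/2 = (10 + 2*H)/2 = 5 + H)
N(M, t) = 100 (N(M, t) = -5*(5 - 1)*(-1)*5 = -5*4*(-1)*5 = -(-20)*5 = -5*(-20) = 100)
y(p, v) = 100
V = 8*sqrt(331) (V = sqrt(-65 + 21249) = sqrt(21184) = 8*sqrt(331) ≈ 145.55)
y(113 - 104, -156) + V = 100 + 8*sqrt(331)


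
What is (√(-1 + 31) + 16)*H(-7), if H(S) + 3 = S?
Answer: -160 - 10*√30 ≈ -214.77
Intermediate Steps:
H(S) = -3 + S
(√(-1 + 31) + 16)*H(-7) = (√(-1 + 31) + 16)*(-3 - 7) = (√30 + 16)*(-10) = (16 + √30)*(-10) = -160 - 10*√30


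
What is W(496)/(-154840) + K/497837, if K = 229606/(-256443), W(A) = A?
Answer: -7919786479172/2470991180924805 ≈ -0.0032051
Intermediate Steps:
K = -229606/256443 (K = 229606*(-1/256443) = -229606/256443 ≈ -0.89535)
W(496)/(-154840) + K/497837 = 496/(-154840) - 229606/256443/497837 = 496*(-1/154840) - 229606/256443*1/497837 = -62/19355 - 229606/127666813791 = -7919786479172/2470991180924805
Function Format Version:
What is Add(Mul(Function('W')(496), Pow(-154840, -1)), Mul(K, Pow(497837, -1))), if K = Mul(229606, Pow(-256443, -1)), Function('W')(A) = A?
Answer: Rational(-7919786479172, 2470991180924805) ≈ -0.0032051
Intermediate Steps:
K = Rational(-229606, 256443) (K = Mul(229606, Rational(-1, 256443)) = Rational(-229606, 256443) ≈ -0.89535)
Add(Mul(Function('W')(496), Pow(-154840, -1)), Mul(K, Pow(497837, -1))) = Add(Mul(496, Pow(-154840, -1)), Mul(Rational(-229606, 256443), Pow(497837, -1))) = Add(Mul(496, Rational(-1, 154840)), Mul(Rational(-229606, 256443), Rational(1, 497837))) = Add(Rational(-62, 19355), Rational(-229606, 127666813791)) = Rational(-7919786479172, 2470991180924805)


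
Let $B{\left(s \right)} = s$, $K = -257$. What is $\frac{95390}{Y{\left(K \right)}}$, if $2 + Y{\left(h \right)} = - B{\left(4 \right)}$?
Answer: $- \frac{47695}{3} \approx -15898.0$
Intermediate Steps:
$Y{\left(h \right)} = -6$ ($Y{\left(h \right)} = -2 - 4 = -6$)
$\frac{95390}{Y{\left(K \right)}} = \frac{95390}{-6} = 95390 \left(- \frac{1}{6}\right) = - \frac{47695}{3}$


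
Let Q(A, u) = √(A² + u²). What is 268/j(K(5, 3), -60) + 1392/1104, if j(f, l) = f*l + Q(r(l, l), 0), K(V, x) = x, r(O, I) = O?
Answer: -671/690 ≈ -0.97246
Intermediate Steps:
j(f, l) = √(l²) + f*l (j(f, l) = f*l + √(l² + 0²) = f*l + √(l² + 0) = f*l + √(l²) = √(l²) + f*l)
268/j(K(5, 3), -60) + 1392/1104 = 268/(√((-60)²) + 3*(-60)) + 1392/1104 = 268/(√3600 - 180) + 1392*(1/1104) = 268/(60 - 180) + 29/23 = 268/(-120) + 29/23 = 268*(-1/120) + 29/23 = -67/30 + 29/23 = -671/690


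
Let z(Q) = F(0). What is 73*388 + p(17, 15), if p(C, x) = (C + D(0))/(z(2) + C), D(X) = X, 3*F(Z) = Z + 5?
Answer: 1586195/56 ≈ 28325.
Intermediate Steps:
F(Z) = 5/3 + Z/3 (F(Z) = (Z + 5)/3 = (5 + Z)/3 = 5/3 + Z/3)
z(Q) = 5/3 (z(Q) = 5/3 + (⅓)*0 = 5/3 + 0 = 5/3)
p(C, x) = C/(5/3 + C) (p(C, x) = (C + 0)/(5/3 + C) = C/(5/3 + C))
73*388 + p(17, 15) = 73*388 + 3*17/(5 + 3*17) = 28324 + 3*17/(5 + 51) = 28324 + 3*17/56 = 28324 + 3*17*(1/56) = 28324 + 51/56 = 1586195/56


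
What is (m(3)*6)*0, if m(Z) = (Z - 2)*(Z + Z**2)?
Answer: 0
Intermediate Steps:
m(Z) = (-2 + Z)*(Z + Z**2)
(m(3)*6)*0 = ((3*(-2 + 3**2 - 1*3))*6)*0 = ((3*(-2 + 9 - 3))*6)*0 = ((3*4)*6)*0 = (12*6)*0 = 72*0 = 0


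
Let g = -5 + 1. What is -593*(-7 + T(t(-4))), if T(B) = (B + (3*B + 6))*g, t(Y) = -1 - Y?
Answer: 46847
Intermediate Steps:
g = -4
T(B) = -24 - 16*B (T(B) = (B + (3*B + 6))*(-4) = (B + (6 + 3*B))*(-4) = (6 + 4*B)*(-4) = -24 - 16*B)
-593*(-7 + T(t(-4))) = -593*(-7 + (-24 - 16*(-1 - 1*(-4)))) = -593*(-7 + (-24 - 16*(-1 + 4))) = -593*(-7 + (-24 - 16*3)) = -593*(-7 + (-24 - 48)) = -593*(-7 - 72) = -593*(-79) = 46847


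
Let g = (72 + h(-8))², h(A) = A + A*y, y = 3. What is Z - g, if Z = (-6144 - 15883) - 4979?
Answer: -28606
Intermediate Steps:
h(A) = 4*A (h(A) = A + A*3 = A + 3*A = 4*A)
g = 1600 (g = (72 + 4*(-8))² = (72 - 32)² = 40² = 1600)
Z = -27006 (Z = -22027 - 4979 = -27006)
Z - g = -27006 - 1*1600 = -27006 - 1600 = -28606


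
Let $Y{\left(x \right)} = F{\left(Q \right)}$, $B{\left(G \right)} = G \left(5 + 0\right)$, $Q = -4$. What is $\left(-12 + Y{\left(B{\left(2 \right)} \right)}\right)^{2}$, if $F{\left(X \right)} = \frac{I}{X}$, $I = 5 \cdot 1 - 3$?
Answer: $\frac{625}{4} \approx 156.25$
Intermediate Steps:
$I = 2$ ($I = 5 - 3 = 2$)
$B{\left(G \right)} = 5 G$ ($B{\left(G \right)} = G 5 = 5 G$)
$F{\left(X \right)} = \frac{2}{X}$
$Y{\left(x \right)} = - \frac{1}{2}$ ($Y{\left(x \right)} = \frac{2}{-4} = 2 \left(- \frac{1}{4}\right) = - \frac{1}{2}$)
$\left(-12 + Y{\left(B{\left(2 \right)} \right)}\right)^{2} = \left(-12 - \frac{1}{2}\right)^{2} = \left(- \frac{25}{2}\right)^{2} = \frac{625}{4}$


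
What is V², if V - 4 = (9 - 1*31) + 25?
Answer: 49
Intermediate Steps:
V = 7 (V = 4 + ((9 - 1*31) + 25) = 4 + ((9 - 31) + 25) = 4 + (-22 + 25) = 4 + 3 = 7)
V² = 7² = 49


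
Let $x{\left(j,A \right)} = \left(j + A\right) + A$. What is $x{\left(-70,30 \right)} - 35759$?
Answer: $-35769$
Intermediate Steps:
$x{\left(j,A \right)} = j + 2 A$ ($x{\left(j,A \right)} = \left(A + j\right) + A = j + 2 A$)
$x{\left(-70,30 \right)} - 35759 = \left(-70 + 2 \cdot 30\right) - 35759 = \left(-70 + 60\right) - 35759 = -10 - 35759 = -35769$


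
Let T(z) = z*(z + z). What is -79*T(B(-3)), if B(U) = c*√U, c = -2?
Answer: 1896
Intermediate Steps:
B(U) = -2*√U
T(z) = 2*z² (T(z) = z*(2*z) = 2*z²)
-79*T(B(-3)) = -158*(-2*I*√3)² = -158*(-12) = -79*(-24) = 1896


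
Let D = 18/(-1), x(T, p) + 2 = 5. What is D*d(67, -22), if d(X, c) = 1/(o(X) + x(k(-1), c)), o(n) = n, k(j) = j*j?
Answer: -9/35 ≈ -0.25714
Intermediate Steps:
k(j) = j²
x(T, p) = 3 (x(T, p) = -2 + 5 = 3)
D = -18 (D = 18*(-1) = -18)
d(X, c) = 1/(3 + X) (d(X, c) = 1/(X + 3) = 1/(3 + X))
D*d(67, -22) = -18/(3 + 67) = -18/70 = -18*1/70 = -9/35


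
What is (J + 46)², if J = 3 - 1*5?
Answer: 1936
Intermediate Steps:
J = -2 (J = 3 - 5 = -2)
(J + 46)² = (-2 + 46)² = 44² = 1936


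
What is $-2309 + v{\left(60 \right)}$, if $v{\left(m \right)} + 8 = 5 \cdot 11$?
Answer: $-2262$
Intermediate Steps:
$v{\left(m \right)} = 47$ ($v{\left(m \right)} = -8 + 5 \cdot 11 = -8 + 55 = 47$)
$-2309 + v{\left(60 \right)} = -2309 + 47 = -2262$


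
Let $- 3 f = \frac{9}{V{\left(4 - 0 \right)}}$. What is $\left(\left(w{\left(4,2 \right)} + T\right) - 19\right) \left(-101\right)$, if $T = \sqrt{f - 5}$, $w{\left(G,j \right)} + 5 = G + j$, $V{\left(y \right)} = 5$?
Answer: $1818 - \frac{202 i \sqrt{35}}{5} \approx 1818.0 - 239.01 i$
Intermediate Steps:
$f = - \frac{3}{5}$ ($f = - \frac{9 \cdot \frac{1}{5}}{3} = \left(- \frac{1}{3}\right) \frac{9}{5} = - \frac{3}{5} \approx -0.6$)
$w{\left(G,j \right)} = -5 + G + j$ ($w{\left(G,j \right)} = -5 + \left(G + j\right) = -5 + G + j$)
$T = \frac{2 i \sqrt{35}}{5}$ ($T = \sqrt{- \frac{3}{5} - 5} = \sqrt{- \frac{28}{5}} = \frac{2 i \sqrt{35}}{5} \approx 2.3664 i$)
$\left(\left(w{\left(4,2 \right)} + T\right) - 19\right) \left(-101\right) = \left(\left(\left(-5 + 4 + 2\right) + \frac{2 i \sqrt{35}}{5}\right) - 19\right) \left(-101\right) = \left(\left(1 + \frac{2 i \sqrt{35}}{5}\right) - 19\right) \left(-101\right) = \left(-18 + \frac{2 i \sqrt{35}}{5}\right) \left(-101\right) = 1818 - \frac{202 i \sqrt{35}}{5}$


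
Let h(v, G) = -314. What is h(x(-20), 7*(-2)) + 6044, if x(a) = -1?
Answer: 5730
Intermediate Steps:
h(x(-20), 7*(-2)) + 6044 = -314 + 6044 = 5730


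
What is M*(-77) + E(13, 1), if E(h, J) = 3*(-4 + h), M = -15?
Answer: 1182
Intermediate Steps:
E(h, J) = -12 + 3*h
M*(-77) + E(13, 1) = -15*(-77) + (-12 + 3*13) = 1155 + (-12 + 39) = 1155 + 27 = 1182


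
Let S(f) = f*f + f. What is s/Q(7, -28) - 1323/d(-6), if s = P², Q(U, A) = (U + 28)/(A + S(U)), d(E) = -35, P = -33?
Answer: 909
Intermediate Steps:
S(f) = f + f² (S(f) = f² + f = f + f²)
Q(U, A) = (28 + U)/(A + U*(1 + U)) (Q(U, A) = (U + 28)/(A + U*(1 + U)) = (28 + U)/(A + U*(1 + U)))
s = 1089 (s = (-33)² = 1089)
s/Q(7, -28) - 1323/d(-6) = 1089/(((28 + 7)/(-28 + 7*(1 + 7)))) - 1323/(-35) = 1089/((35/(-28 + 7*8))) - 1323*(-1/35) = 1089/((35/(-28 + 56))) + 189/5 = 1089/((35/28)) + 189/5 = 1089/(((1/28)*35)) + 189/5 = 1089/(5/4) + 189/5 = 1089*(⅘) + 189/5 = 4356/5 + 189/5 = 909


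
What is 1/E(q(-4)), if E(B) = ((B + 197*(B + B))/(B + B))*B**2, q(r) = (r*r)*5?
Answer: 1/1264000 ≈ 7.9114e-7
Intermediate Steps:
q(r) = 5*r**2 (q(r) = r**2*5 = 5*r**2)
E(B) = 395*B**2/2 (E(B) = ((B + 197*(2*B))/((2*B)))*B**2 = ((B + 394*B)*(1/(2*B)))*B**2 = ((395*B)*(1/(2*B)))*B**2 = 395*B**2/2)
1/E(q(-4)) = 1/(395*(5*(-4)**2)**2/2) = 1/(395*(5*16)**2/2) = 1/((395/2)*80**2) = 1/((395/2)*6400) = 1/1264000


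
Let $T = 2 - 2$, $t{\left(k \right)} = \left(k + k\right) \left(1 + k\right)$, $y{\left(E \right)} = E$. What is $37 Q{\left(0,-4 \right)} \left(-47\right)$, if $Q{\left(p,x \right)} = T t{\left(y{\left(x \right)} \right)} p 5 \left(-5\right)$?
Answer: $0$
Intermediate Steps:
$t{\left(k \right)} = 2 k \left(1 + k\right)$
$T = 0$ ($T = 2 - 2 = 0$)
$Q{\left(p,x \right)} = 0$ ($Q{\left(p,x \right)} = 0 \cdot 2 x \left(1 + x\right) p 5 \left(-5\right) = 0 \cdot 5 p \left(-5\right) = 0 \left(- 25 p\right) = 0$)
$37 Q{\left(0,-4 \right)} \left(-47\right) = 37 \cdot 0 \left(-47\right) = 0 \left(-47\right) = 0$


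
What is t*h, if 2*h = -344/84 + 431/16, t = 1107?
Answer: 2832075/224 ≈ 12643.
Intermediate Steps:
h = 7675/672 (h = (-344/84 + 431/16)/2 = (-344*1/84 + 431*(1/16))/2 = (-86/21 + 431/16)/2 = (½)*(7675/336) = 7675/672 ≈ 11.421)
t*h = 1107*(7675/672) = 2832075/224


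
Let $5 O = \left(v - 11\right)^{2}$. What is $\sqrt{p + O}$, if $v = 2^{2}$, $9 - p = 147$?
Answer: $\frac{i \sqrt{3205}}{5} \approx 11.323 i$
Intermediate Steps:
$p = -138$ ($p = 9 - 147 = -138$)
$v = 4$
$O = \frac{49}{5}$ ($O = \frac{\left(4 - 11\right)^{2}}{5} = \frac{\left(-7\right)^{2}}{5} = \frac{1}{5} \cdot 49 = \frac{49}{5} \approx 9.8$)
$\sqrt{p + O} = \sqrt{-138 + \frac{49}{5}} = \sqrt{- \frac{641}{5}} = \frac{i \sqrt{3205}}{5}$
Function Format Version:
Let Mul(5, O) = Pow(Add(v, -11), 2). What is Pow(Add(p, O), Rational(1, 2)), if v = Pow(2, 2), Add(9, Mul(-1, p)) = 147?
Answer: Mul(Rational(1, 5), I, Pow(3205, Rational(1, 2))) ≈ Mul(11.323, I)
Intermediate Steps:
p = -138 (p = Add(9, Mul(-1, 147)) = Add(9, -147) = -138)
v = 4
O = Rational(49, 5) (O = Mul(Rational(1, 5), Pow(Add(4, -11), 2)) = Mul(Rational(1, 5), Pow(-7, 2)) = Mul(Rational(1, 5), 49) = Rational(49, 5) ≈ 9.8000)
Pow(Add(p, O), Rational(1, 2)) = Pow(Add(-138, Rational(49, 5)), Rational(1, 2)) = Pow(Rational(-641, 5), Rational(1, 2)) = Mul(Rational(1, 5), I, Pow(3205, Rational(1, 2)))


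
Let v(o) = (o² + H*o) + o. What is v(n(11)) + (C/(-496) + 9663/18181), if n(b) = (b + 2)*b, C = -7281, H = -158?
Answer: -17916418843/9017776 ≈ -1986.8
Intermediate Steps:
n(b) = b*(2 + b) (n(b) = (2 + b)*b = b*(2 + b))
v(o) = o² - 157*o (v(o) = (o² - 158*o) + o = o² - 157*o)
v(n(11)) + (C/(-496) + 9663/18181) = (11*(2 + 11))*(-157 + 11*(2 + 11)) + (-7281/(-496) + 9663/18181) = (11*13)*(-157 + 11*13) + (-7281*(-1/496) + 9663*(1/18181)) = 143*(-157 + 143) + (7281/496 + 9663/18181) = 143*(-14) + 137168709/9017776 = -2002 + 137168709/9017776 = -17916418843/9017776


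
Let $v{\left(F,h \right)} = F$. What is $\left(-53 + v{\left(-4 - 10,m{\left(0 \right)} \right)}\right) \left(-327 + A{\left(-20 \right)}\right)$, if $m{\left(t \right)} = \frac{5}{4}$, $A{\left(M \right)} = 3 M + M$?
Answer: $27269$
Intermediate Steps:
$A{\left(M \right)} = 4 M$
$m{\left(t \right)} = \frac{5}{4}$ ($m{\left(t \right)} = 5 \cdot \frac{1}{4} = \frac{5}{4}$)
$\left(-53 + v{\left(-4 - 10,m{\left(0 \right)} \right)}\right) \left(-327 + A{\left(-20 \right)}\right) = \left(-53 - 14\right) \left(-327 + 4 \left(-20\right)\right) = \left(-53 - 14\right) \left(-327 - 80\right) = \left(-67\right) \left(-407\right) = 27269$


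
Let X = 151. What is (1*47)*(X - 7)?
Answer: 6768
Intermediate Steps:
(1*47)*(X - 7) = (1*47)*(151 - 7) = 47*144 = 6768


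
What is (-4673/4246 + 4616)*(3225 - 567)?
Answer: 26041572927/2123 ≈ 1.2266e+7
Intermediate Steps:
(-4673/4246 + 4616)*(3225 - 567) = (-4673*1/4246 + 4616)*2658 = (-4673/4246 + 4616)*2658 = (19594863/4246)*2658 = 26041572927/2123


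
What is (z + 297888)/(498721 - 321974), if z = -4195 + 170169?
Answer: 463862/176747 ≈ 2.6244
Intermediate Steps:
z = 165974
(z + 297888)/(498721 - 321974) = (165974 + 297888)/(498721 - 321974) = 463862/176747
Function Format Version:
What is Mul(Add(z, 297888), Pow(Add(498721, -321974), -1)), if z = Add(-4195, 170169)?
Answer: Rational(463862, 176747) ≈ 2.6244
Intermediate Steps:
z = 165974
Mul(Add(z, 297888), Pow(Add(498721, -321974), -1)) = Mul(Add(165974, 297888), Pow(Add(498721, -321974), -1)) = Mul(463862, Pow(176747, -1)) = Mul(463862, Rational(1, 176747)) = Rational(463862, 176747)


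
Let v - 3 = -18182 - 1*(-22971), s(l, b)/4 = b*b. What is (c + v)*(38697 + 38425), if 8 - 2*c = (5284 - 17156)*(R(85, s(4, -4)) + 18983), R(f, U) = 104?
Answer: 8738325793816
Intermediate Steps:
s(l, b) = 4*b**2 (s(l, b) = 4*(b*b) = 4*b**2)
v = 4792 (v = 3 + (-18182 - 1*(-22971)) = 3 + (-18182 + 22971) = 3 + 4789 = 4792)
c = 113300436 (c = 4 - (5284 - 17156)*(104 + 18983)/2 = 4 - (-5936)*19087 = 4 - 1/2*(-226600864) = 4 + 113300432 = 113300436)
(c + v)*(38697 + 38425) = (113300436 + 4792)*(38697 + 38425) = 113305228*77122 = 8738325793816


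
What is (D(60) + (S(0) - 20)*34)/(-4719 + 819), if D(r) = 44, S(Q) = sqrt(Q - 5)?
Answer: 53/325 - 17*I*sqrt(5)/1950 ≈ 0.16308 - 0.019494*I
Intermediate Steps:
S(Q) = sqrt(-5 + Q)
(D(60) + (S(0) - 20)*34)/(-4719 + 819) = (44 + (sqrt(-5 + 0) - 20)*34)/(-4719 + 819) = (44 + (sqrt(-5) - 20)*34)/(-3900) = (44 + (I*sqrt(5) - 20)*34)*(-1/3900) = (44 + (-20 + I*sqrt(5))*34)*(-1/3900) = (44 + (-680 + 34*I*sqrt(5)))*(-1/3900) = (-636 + 34*I*sqrt(5))*(-1/3900) = 53/325 - 17*I*sqrt(5)/1950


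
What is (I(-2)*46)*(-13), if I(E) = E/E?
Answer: -598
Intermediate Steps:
I(E) = 1
(I(-2)*46)*(-13) = (1*46)*(-13) = 46*(-13) = -598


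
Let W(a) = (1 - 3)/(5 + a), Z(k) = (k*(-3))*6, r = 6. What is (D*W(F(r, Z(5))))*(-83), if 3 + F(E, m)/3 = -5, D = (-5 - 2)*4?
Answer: 4648/19 ≈ 244.63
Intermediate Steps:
Z(k) = -18*k (Z(k) = -3*k*6 = -18*k)
D = -28 (D = -7*4 = -28)
F(E, m) = -24 (F(E, m) = -9 + 3*(-5) = -9 - 15 = -24)
W(a) = -2/(5 + a)
(D*W(F(r, Z(5))))*(-83) = -(-56)/(5 - 24)*(-83) = -(-56)/(-19)*(-83) = -(-56)*(-1)/19*(-83) = -28*2/19*(-83) = -56/19*(-83) = 4648/19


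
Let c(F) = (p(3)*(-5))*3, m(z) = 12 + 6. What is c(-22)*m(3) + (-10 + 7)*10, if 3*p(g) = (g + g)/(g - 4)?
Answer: 510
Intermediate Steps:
p(g) = 2*g/(3*(-4 + g)) (p(g) = ((g + g)/(g - 4))/3 = ((2*g)/(-4 + g))/3 = (2*g/(-4 + g))/3 = 2*g/(3*(-4 + g)))
m(z) = 18
c(F) = 30 (c(F) = (((⅔)*3/(-4 + 3))*(-5))*3 = (((⅔)*3/(-1))*(-5))*3 = (((⅔)*3*(-1))*(-5))*3 = -2*(-5)*3 = 10*3 = 30)
c(-22)*m(3) + (-10 + 7)*10 = 30*18 + (-10 + 7)*10 = 540 - 3*10 = 540 - 30 = 510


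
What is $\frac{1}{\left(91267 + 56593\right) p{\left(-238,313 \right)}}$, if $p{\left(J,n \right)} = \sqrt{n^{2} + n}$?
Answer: $\frac{\sqrt{98282}}{14531976520} \approx 2.1573 \cdot 10^{-8}$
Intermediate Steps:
$p{\left(J,n \right)} = \sqrt{n + n^{2}}$
$\frac{1}{\left(91267 + 56593\right) p{\left(-238,313 \right)}} = \frac{1}{\left(91267 + 56593\right) \sqrt{313 \left(1 + 313\right)}} = \frac{1}{147860 \sqrt{313 \cdot 314}} = \frac{1}{147860 \sqrt{98282}} = \frac{\frac{1}{98282} \sqrt{98282}}{147860} = \frac{\sqrt{98282}}{14531976520}$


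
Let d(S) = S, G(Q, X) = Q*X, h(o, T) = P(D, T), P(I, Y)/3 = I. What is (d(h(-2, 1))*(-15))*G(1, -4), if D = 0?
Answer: 0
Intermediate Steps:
P(I, Y) = 3*I
h(o, T) = 0 (h(o, T) = 3*0 = 0)
(d(h(-2, 1))*(-15))*G(1, -4) = (0*(-15))*(1*(-4)) = 0*(-4) = 0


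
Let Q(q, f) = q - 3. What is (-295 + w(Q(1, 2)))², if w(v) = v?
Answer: 88209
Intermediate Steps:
Q(q, f) = -3 + q
(-295 + w(Q(1, 2)))² = (-295 + (-3 + 1))² = (-295 - 2)² = (-297)² = 88209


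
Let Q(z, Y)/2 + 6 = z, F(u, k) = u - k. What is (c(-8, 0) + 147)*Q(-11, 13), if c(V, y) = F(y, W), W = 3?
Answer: -4896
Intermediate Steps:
Q(z, Y) = -12 + 2*z
c(V, y) = -3 + y (c(V, y) = y - 1*3 = y - 3 = -3 + y)
(c(-8, 0) + 147)*Q(-11, 13) = ((-3 + 0) + 147)*(-12 + 2*(-11)) = (-3 + 147)*(-12 - 22) = 144*(-34) = -4896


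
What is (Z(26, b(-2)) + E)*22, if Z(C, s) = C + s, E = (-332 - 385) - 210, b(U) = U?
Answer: -19866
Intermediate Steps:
E = -927 (E = -717 - 210 = -927)
(Z(26, b(-2)) + E)*22 = ((26 - 2) - 927)*22 = (24 - 927)*22 = -903*22 = -19866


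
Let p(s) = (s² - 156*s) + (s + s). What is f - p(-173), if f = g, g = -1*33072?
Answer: -89643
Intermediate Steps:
g = -33072
p(s) = s² - 154*s (p(s) = (s² - 156*s) + 2*s = s² - 154*s)
f = -33072
f - p(-173) = -33072 - (-173)*(-154 - 173) = -33072 - (-173)*(-327) = -33072 - 1*56571 = -33072 - 56571 = -89643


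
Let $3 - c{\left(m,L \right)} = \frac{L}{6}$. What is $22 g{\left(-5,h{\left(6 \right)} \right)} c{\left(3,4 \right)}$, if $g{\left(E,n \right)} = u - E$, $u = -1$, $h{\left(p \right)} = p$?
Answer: $\frac{616}{3} \approx 205.33$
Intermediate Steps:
$c{\left(m,L \right)} = 3 - \frac{L}{6}$
$g{\left(E,n \right)} = -1 - E$
$22 g{\left(-5,h{\left(6 \right)} \right)} c{\left(3,4 \right)} = 22 \left(-1 - -5\right) \left(3 - \frac{2}{3}\right) = 22 \left(-1 + 5\right) \left(3 - \frac{2}{3}\right) = 22 \cdot 4 \cdot \frac{7}{3} = 88 \cdot \frac{7}{3} = \frac{616}{3}$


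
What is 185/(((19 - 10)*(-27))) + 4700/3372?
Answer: 43190/68283 ≈ 0.63251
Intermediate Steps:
185/(((19 - 10)*(-27))) + 4700/3372 = 185/((9*(-27))) + 4700*(1/3372) = 185/(-243) + 1175/843 = 185*(-1/243) + 1175/843 = -185/243 + 1175/843 = 43190/68283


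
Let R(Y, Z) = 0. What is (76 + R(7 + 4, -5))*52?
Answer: 3952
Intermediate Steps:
(76 + R(7 + 4, -5))*52 = (76 + 0)*52 = 76*52 = 3952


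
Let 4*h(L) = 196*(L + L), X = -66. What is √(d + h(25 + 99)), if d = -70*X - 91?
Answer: √16681 ≈ 129.16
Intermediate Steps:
h(L) = 98*L (h(L) = (196*(L + L))/4 = (196*(2*L))/4 = (392*L)/4 = 98*L)
d = 4529 (d = -70*(-66) - 91 = 4620 - 91 = 4529)
√(d + h(25 + 99)) = √(4529 + 98*(25 + 99)) = √(4529 + 98*124) = √(4529 + 12152) = √16681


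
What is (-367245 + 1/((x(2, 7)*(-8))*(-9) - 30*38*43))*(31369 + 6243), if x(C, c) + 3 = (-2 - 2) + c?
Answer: -169276096119103/12255 ≈ -1.3813e+10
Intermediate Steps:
x(C, c) = -7 + c (x(C, c) = -3 + ((-2 - 2) + c) = -3 + (-4 + c) = -7 + c)
(-367245 + 1/((x(2, 7)*(-8))*(-9) - 30*38*43))*(31369 + 6243) = (-367245 + 1/(((-7 + 7)*(-8))*(-9) - 30*38*43))*(31369 + 6243) = (-367245 + 1/((0*(-8))*(-9) - 1140*43))*37612 = (-367245 + 1/(0*(-9) - 49020))*37612 = (-367245 + 1/(0 - 49020))*37612 = (-367245 + 1/(-49020))*37612 = (-367245 - 1/49020)*37612 = -18002349901/49020*37612 = -169276096119103/12255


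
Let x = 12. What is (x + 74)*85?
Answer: 7310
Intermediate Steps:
(x + 74)*85 = (12 + 74)*85 = 86*85 = 7310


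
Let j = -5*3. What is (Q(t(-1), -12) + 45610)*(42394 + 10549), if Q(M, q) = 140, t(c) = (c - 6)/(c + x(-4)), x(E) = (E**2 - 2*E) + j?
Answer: 2422142250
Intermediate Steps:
j = -15
x(E) = -15 + E**2 - 2*E (x(E) = (E**2 - 2*E) - 15 = -15 + E**2 - 2*E)
t(c) = (-6 + c)/(9 + c) (t(c) = (c - 6)/(c + (-15 + (-4)**2 - 2*(-4))) = (-6 + c)/(c + (-15 + 16 + 8)) = (-6 + c)/(c + 9) = (-6 + c)/(9 + c))
(Q(t(-1), -12) + 45610)*(42394 + 10549) = (140 + 45610)*(42394 + 10549) = 45750*52943 = 2422142250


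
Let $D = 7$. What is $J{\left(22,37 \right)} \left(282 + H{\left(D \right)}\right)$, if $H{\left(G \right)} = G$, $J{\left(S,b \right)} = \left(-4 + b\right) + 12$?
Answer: $13005$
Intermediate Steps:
$J{\left(S,b \right)} = 8 + b$
$J{\left(22,37 \right)} \left(282 + H{\left(D \right)}\right) = \left(8 + 37\right) \left(282 + 7\right) = 45 \cdot 289 = 13005$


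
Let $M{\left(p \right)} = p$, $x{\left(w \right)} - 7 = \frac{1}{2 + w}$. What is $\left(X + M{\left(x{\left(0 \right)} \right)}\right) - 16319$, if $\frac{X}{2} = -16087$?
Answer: $- \frac{96971}{2} \approx -48486.0$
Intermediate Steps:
$x{\left(w \right)} = 7 + \frac{1}{2 + w}$
$X = -32174$ ($X = 2 \left(-16087\right) = -32174$)
$\left(X + M{\left(x{\left(0 \right)} \right)}\right) - 16319 = \left(-32174 + \frac{15 + 7 \cdot 0}{2 + 0}\right) - 16319 = \left(-32174 + \frac{15 + 0}{2}\right) - 16319 = \left(-32174 + \frac{1}{2} \cdot 15\right) - 16319 = \left(-32174 + \frac{15}{2}\right) - 16319 = - \frac{64333}{2} - 16319 = - \frac{96971}{2}$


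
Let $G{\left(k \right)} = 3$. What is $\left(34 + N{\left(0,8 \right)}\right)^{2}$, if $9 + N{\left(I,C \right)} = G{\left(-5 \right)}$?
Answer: $784$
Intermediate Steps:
$N{\left(I,C \right)} = -6$ ($N{\left(I,C \right)} = -9 + 3 = -6$)
$\left(34 + N{\left(0,8 \right)}\right)^{2} = \left(34 - 6\right)^{2} = 28^{2} = 784$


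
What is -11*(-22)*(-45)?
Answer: -10890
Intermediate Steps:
-11*(-22)*(-45) = 242*(-45) = -10890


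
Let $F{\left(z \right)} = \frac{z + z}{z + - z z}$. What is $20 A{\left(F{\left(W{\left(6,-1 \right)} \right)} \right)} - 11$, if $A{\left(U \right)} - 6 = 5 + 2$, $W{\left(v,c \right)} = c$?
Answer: $249$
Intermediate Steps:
$F{\left(z \right)} = \frac{2 z}{z - z^{2}}$
$A{\left(U \right)} = 13$ ($A{\left(U \right)} = 6 + \left(5 + 2\right) = 6 + 7 = 13$)
$20 A{\left(F{\left(W{\left(6,-1 \right)} \right)} \right)} - 11 = 20 \cdot 13 - 11 = 260 - 11 = 249$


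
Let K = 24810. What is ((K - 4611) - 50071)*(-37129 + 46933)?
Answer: -292865088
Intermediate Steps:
((K - 4611) - 50071)*(-37129 + 46933) = ((24810 - 4611) - 50071)*(-37129 + 46933) = (20199 - 50071)*9804 = -29872*9804 = -292865088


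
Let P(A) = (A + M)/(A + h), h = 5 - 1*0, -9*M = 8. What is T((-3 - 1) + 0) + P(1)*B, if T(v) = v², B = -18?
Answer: 47/3 ≈ 15.667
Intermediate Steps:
M = -8/9 (M = -⅑*8 = -8/9 ≈ -0.88889)
h = 5 (h = 5 + 0 = 5)
P(A) = (-8/9 + A)/(5 + A) (P(A) = (A - 8/9)/(A + 5) = (-8/9 + A)/(5 + A))
T((-3 - 1) + 0) + P(1)*B = ((-3 - 1) + 0)² + ((-8/9 + 1)/(5 + 1))*(-18) = (-4 + 0)² + ((⅑)/6)*(-18) = (-4)² + ((⅙)*(⅑))*(-18) = 16 + (1/54)*(-18) = 16 - ⅓ = 47/3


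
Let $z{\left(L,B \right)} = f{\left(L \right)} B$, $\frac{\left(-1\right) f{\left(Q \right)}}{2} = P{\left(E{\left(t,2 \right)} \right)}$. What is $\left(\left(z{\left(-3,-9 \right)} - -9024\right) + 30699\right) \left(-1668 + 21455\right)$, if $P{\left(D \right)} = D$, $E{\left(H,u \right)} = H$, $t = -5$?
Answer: $784218171$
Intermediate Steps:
$f{\left(Q \right)} = 10$ ($f{\left(Q \right)} = \left(-2\right) \left(-5\right) = 10$)
$z{\left(L,B \right)} = 10 B$
$\left(\left(z{\left(-3,-9 \right)} - -9024\right) + 30699\right) \left(-1668 + 21455\right) = \left(\left(10 \left(-9\right) - -9024\right) + 30699\right) \left(-1668 + 21455\right) = \left(\left(-90 + 9024\right) + 30699\right) 19787 = \left(8934 + 30699\right) 19787 = 39633 \cdot 19787 = 784218171$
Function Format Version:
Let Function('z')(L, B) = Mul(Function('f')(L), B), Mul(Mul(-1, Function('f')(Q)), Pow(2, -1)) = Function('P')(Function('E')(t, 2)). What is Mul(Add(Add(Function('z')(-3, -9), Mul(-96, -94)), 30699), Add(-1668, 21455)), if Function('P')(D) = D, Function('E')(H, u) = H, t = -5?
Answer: 784218171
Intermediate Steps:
Function('f')(Q) = 10 (Function('f')(Q) = Mul(-2, -5) = 10)
Function('z')(L, B) = Mul(10, B)
Mul(Add(Add(Function('z')(-3, -9), Mul(-96, -94)), 30699), Add(-1668, 21455)) = Mul(Add(Add(Mul(10, -9), Mul(-96, -94)), 30699), Add(-1668, 21455)) = Mul(Add(Add(-90, 9024), 30699), 19787) = Mul(Add(8934, 30699), 19787) = Mul(39633, 19787) = 784218171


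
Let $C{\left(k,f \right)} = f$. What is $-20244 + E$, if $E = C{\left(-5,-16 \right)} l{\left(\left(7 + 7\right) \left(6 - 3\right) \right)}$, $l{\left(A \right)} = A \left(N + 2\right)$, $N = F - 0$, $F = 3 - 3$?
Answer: $-21588$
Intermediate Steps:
$F = 0$
$N = 0$ ($N = 0 - 0 = 0 + 0 = 0$)
$l{\left(A \right)} = 2 A$ ($l{\left(A \right)} = A \left(0 + 2\right) = A 2 = 2 A$)
$E = -1344$ ($E = - 16 \cdot 2 \left(7 + 7\right) \left(6 - 3\right) = - 16 \cdot 2 \cdot 14 \cdot 3 = - 16 \cdot 2 \cdot 42 = \left(-16\right) 84 = -1344$)
$-20244 + E = -20244 - 1344 = -21588$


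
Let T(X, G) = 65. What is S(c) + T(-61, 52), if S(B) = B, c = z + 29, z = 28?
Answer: 122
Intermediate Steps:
c = 57 (c = 28 + 29 = 57)
S(c) + T(-61, 52) = 57 + 65 = 122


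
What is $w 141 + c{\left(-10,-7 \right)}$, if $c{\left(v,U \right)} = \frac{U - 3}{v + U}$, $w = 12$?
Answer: $\frac{28774}{17} \approx 1692.6$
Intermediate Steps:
$c{\left(v,U \right)} = \frac{-3 + U}{U + v}$
$w 141 + c{\left(-10,-7 \right)} = 12 \cdot 141 + \frac{-3 - 7}{-7 - 10} = 1692 + \frac{1}{-17} \left(-10\right) = 1692 - - \frac{10}{17} = 1692 + \frac{10}{17} = \frac{28774}{17}$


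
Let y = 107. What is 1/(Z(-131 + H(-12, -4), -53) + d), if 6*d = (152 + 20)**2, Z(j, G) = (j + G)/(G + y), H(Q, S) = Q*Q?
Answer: 27/133108 ≈ 0.00020284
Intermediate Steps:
H(Q, S) = Q**2
Z(j, G) = (G + j)/(107 + G) (Z(j, G) = (j + G)/(G + 107) = (G + j)/(107 + G))
d = 14792/3 (d = (152 + 20)**2/6 = (1/6)*172**2 = (1/6)*29584 = 14792/3 ≈ 4930.7)
1/(Z(-131 + H(-12, -4), -53) + d) = 1/((-53 + (-131 + (-12)**2))/(107 - 53) + 14792/3) = 1/((-53 + (-131 + 144))/54 + 14792/3) = 1/((-53 + 13)/54 + 14792/3) = 1/((1/54)*(-40) + 14792/3) = 1/(-20/27 + 14792/3) = 1/(133108/27) = 27/133108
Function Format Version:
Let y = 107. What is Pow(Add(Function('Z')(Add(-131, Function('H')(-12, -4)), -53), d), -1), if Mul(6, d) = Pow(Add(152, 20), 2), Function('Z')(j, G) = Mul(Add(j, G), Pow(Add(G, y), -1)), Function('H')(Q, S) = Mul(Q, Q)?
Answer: Rational(27, 133108) ≈ 0.00020284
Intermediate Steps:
Function('H')(Q, S) = Pow(Q, 2)
Function('Z')(j, G) = Mul(Pow(Add(107, G), -1), Add(G, j)) (Function('Z')(j, G) = Mul(Add(j, G), Pow(Add(G, 107), -1)) = Mul(Add(G, j), Pow(Add(107, G), -1)) = Mul(Pow(Add(107, G), -1), Add(G, j)))
d = Rational(14792, 3) (d = Mul(Rational(1, 6), Pow(Add(152, 20), 2)) = Mul(Rational(1, 6), Pow(172, 2)) = Mul(Rational(1, 6), 29584) = Rational(14792, 3) ≈ 4930.7)
Pow(Add(Function('Z')(Add(-131, Function('H')(-12, -4)), -53), d), -1) = Pow(Add(Mul(Pow(Add(107, -53), -1), Add(-53, Add(-131, Pow(-12, 2)))), Rational(14792, 3)), -1) = Pow(Add(Mul(Pow(54, -1), Add(-53, Add(-131, 144))), Rational(14792, 3)), -1) = Pow(Add(Mul(Rational(1, 54), Add(-53, 13)), Rational(14792, 3)), -1) = Pow(Add(Mul(Rational(1, 54), -40), Rational(14792, 3)), -1) = Pow(Add(Rational(-20, 27), Rational(14792, 3)), -1) = Pow(Rational(133108, 27), -1) = Rational(27, 133108)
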